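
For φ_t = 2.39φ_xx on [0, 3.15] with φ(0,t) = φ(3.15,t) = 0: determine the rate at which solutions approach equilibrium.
Eigenvalues: λₙ = 2.39n²π²/3.15².
First three modes:
  n=1: λ₁ = 2.39π²/3.15² ≈ 2.377
  n=2: λ₂ = 9.56π²/3.15² ≈ 9.509 (4× faster decay)
  n=3: λ₃ = 21.51π²/3.15² ≈ 21.395 (9× faster decay)
As t → ∞, higher modes decay exponentially faster. The n=1 mode dominates: φ ~ c₁ sin(πx/3.15) e^{-λ₁t}.
Decay rate: λ₁ = 2.39π²/3.15² ≈ 2.377.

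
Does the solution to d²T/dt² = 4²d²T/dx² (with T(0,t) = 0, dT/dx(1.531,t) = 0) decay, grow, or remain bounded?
T oscillates (no decay). Energy is conserved; the solution oscillates indefinitely as standing waves.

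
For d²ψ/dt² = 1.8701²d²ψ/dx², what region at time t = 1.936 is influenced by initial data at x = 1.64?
Domain of influence: [-1.9805136, 5.2605136]. Data at x = 1.64 spreads outward at speed 1.8701.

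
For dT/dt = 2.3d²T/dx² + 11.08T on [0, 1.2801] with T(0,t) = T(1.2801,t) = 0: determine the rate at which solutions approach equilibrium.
Eigenvalues: λₙ = 2.3n²π²/1.2801² - 11.08.
First three modes:
  n=1: λ₁ = 2.3π²/1.2801² - 11.08 ≈ 2.773
  n=2: λ₂ = 9.2π²/1.2801² - 11.08 ≈ 44.331
  n=3: λ₃ = 20.7π²/1.2801² - 11.08 ≈ 113.596
Since 2.3π²/1.2801² ≈ 13.853 > 11.08, all λₙ > 0.
The n=1 mode decays slowest → dominates as t → ∞.
Asymptotic: T ~ c₁ sin(πx/1.2801) e^{-λ₁t} with decay rate λ₁ ≈ 2.773.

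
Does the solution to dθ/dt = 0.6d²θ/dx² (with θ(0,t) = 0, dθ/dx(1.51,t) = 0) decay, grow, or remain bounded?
θ → 0. Heat escapes through the Dirichlet boundary.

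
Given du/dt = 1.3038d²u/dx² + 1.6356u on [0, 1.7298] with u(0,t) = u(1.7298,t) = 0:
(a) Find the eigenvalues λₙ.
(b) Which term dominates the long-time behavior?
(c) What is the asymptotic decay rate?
Eigenvalues: λₙ = 1.3038n²π²/1.7298² - 1.6356.
First three modes:
  n=1: λ₁ = 1.3038π²/1.7298² - 1.6356 ≈ 2.665
  n=2: λ₂ = 5.2152π²/1.7298² - 1.6356 ≈ 15.566
  n=3: λ₃ = 11.7342π²/1.7298² - 1.6356 ≈ 37.069
Since 1.3038π²/1.7298² ≈ 4.3 > 1.6356, all λₙ > 0.
The n=1 mode decays slowest → dominates as t → ∞.
Asymptotic: u ~ c₁ sin(πx/1.7298) e^{-λ₁t} with decay rate λ₁ ≈ 2.665.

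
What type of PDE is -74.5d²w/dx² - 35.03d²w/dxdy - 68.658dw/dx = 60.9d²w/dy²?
Rewriting in standard form: -74.5d²w/dx² - 35.03d²w/dxdy - 60.9d²w/dy² - 68.658dw/dx = 0. With A = -74.5, B = -35.03, C = -60.9, the discriminant is -16921.0991. This is an elliptic PDE.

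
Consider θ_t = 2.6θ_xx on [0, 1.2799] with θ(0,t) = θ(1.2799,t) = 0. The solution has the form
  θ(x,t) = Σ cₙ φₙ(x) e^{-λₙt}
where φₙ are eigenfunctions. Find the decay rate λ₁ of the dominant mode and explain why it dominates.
Eigenvalues: λₙ = 2.6n²π²/1.2799².
First three modes:
  n=1: λ₁ = 2.6π²/1.2799² ≈ 15.665
  n=2: λ₂ = 10.4π²/1.2799² ≈ 62.659 (4× faster decay)
  n=3: λ₃ = 23.4π²/1.2799² ≈ 140.982 (9× faster decay)
As t → ∞, higher modes decay exponentially faster. The n=1 mode dominates: θ ~ c₁ sin(πx/1.2799) e^{-λ₁t}.
Decay rate: λ₁ = 2.6π²/1.2799² ≈ 15.665.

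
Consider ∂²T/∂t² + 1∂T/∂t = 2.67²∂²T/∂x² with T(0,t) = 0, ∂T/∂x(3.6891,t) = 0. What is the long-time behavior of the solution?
As t → ∞, T → 0. Damping (γ=1) dissipates energy; oscillations decay exponentially.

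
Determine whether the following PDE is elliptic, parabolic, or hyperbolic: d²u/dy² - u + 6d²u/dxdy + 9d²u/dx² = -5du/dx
Rewriting in standard form: 9d²u/dx² + 6d²u/dxdy + d²u/dy² + 5du/dx - u = 0. Coefficients: A = 9, B = 6, C = 1. B² - 4AC = 0, which is zero, so the equation is parabolic.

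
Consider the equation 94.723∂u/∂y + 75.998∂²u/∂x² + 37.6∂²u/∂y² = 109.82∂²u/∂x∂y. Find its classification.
Rewriting in standard form: 75.998∂²u/∂x² - 109.82∂²u/∂x∂y + 37.6∂²u/∂y² + 94.723∂u/∂y = 0. Hyperbolic. (A = 75.998, B = -109.82, C = 37.6 gives B² - 4AC = 630.3332.)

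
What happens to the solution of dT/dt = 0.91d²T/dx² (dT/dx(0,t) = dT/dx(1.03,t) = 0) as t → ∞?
T → constant (steady state). Heat is conserved (no flux at boundaries); solution approaches the spatial average.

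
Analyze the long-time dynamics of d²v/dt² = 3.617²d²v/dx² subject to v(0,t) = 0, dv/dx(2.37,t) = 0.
Long-time behavior: v oscillates (no decay). Energy is conserved; the solution oscillates indefinitely as standing waves.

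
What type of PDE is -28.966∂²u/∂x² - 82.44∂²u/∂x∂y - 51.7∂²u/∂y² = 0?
With A = -28.966, B = -82.44, C = -51.7, the discriminant is 806.1848. This is a hyperbolic PDE.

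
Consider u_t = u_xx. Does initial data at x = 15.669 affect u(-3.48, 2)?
Yes, for any finite x. The heat equation has infinite propagation speed, so all initial data affects all points at any t > 0.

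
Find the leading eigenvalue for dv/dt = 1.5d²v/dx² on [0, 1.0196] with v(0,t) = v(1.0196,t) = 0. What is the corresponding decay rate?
Eigenvalues: λₙ = 1.5n²π²/1.0196².
First three modes:
  n=1: λ₁ = 1.5π²/1.0196² ≈ 14.241
  n=2: λ₂ = 6π²/1.0196² ≈ 56.963 (4× faster decay)
  n=3: λ₃ = 13.5π²/1.0196² ≈ 128.166 (9× faster decay)
As t → ∞, higher modes decay exponentially faster. The n=1 mode dominates: v ~ c₁ sin(πx/1.0196) e^{-λ₁t}.
Decay rate: λ₁ = 1.5π²/1.0196² ≈ 14.241.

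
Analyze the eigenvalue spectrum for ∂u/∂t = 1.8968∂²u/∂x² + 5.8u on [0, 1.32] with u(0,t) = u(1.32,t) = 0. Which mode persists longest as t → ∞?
Eigenvalues: λₙ = 1.8968n²π²/1.32² - 5.8.
First three modes:
  n=1: λ₁ = 1.8968π²/1.32² - 5.8 ≈ 4.944
  n=2: λ₂ = 7.5872π²/1.32² - 5.8 ≈ 37.177
  n=3: λ₃ = 17.0712π²/1.32² - 5.8 ≈ 90.898
Since 1.8968π²/1.32² ≈ 10.744 > 5.8, all λₙ > 0.
The n=1 mode decays slowest → dominates as t → ∞.
Asymptotic: u ~ c₁ sin(πx/1.32) e^{-λ₁t} with decay rate λ₁ ≈ 4.944.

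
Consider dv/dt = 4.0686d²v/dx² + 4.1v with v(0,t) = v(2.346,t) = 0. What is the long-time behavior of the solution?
As t → ∞, v → 0. Diffusion dominates reaction (r=4.1 < κπ²/L²≈7.3); solution decays.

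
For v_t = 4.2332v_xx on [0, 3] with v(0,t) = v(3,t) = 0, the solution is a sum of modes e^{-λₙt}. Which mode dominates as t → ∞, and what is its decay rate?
Eigenvalues: λₙ = 4.2332n²π²/3².
First three modes:
  n=1: λ₁ = 4.2332π²/3² ≈ 4.642
  n=2: λ₂ = 16.9328π²/3² ≈ 18.569 (4× faster decay)
  n=3: λ₃ = 38.0988π²/3² ≈ 41.78 (9× faster decay)
As t → ∞, higher modes decay exponentially faster. The n=1 mode dominates: v ~ c₁ sin(πx/3) e^{-λ₁t}.
Decay rate: λ₁ = 4.2332π²/3² ≈ 4.642.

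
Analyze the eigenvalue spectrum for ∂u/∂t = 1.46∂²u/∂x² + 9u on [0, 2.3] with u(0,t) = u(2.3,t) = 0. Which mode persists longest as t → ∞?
Eigenvalues: λₙ = 1.46n²π²/2.3² - 9.
First three modes:
  n=1: λ₁ = 1.46π²/2.3² - 9 ≈ -6.276
  n=2: λ₂ = 5.84π²/2.3² - 9 ≈ 1.896
  n=3: λ₃ = 13.14π²/2.3² - 9 ≈ 15.515
Since 1.46π²/2.3² ≈ 2.724 < 9, λ₁ < 0.
The n=1 mode grows fastest (−λₙ is largest for n=1) → dominates.
Asymptotic: u ~ c₁ sin(πx/2.3) e^{6.276t} (exponential growth at rate −λ₁ ≈ 6.276).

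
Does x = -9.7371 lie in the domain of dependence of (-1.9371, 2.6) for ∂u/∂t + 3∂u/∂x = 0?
Yes. The characteristic through (-1.9371, 2.6) passes through x = -9.7371.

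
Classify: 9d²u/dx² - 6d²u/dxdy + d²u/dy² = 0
Parabolic (discriminant = 0).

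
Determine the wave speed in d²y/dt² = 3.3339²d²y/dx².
Speed = 3.3339. Information travels along characteristics x = x₀ ± 3.3339t.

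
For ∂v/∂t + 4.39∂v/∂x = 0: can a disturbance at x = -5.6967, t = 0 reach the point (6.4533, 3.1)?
No. Only data at x = -7.1557 affects (6.4533, 3.1). Advection has one-way propagation along characteristics.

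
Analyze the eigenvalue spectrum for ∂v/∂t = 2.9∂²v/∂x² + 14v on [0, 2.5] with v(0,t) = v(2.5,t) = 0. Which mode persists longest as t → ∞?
Eigenvalues: λₙ = 2.9n²π²/2.5² - 14.
First three modes:
  n=1: λ₁ = 2.9π²/2.5² - 14 ≈ -9.421
  n=2: λ₂ = 11.6π²/2.5² - 14 ≈ 4.318
  n=3: λ₃ = 26.1π²/2.5² - 14 ≈ 27.215
Since 2.9π²/2.5² ≈ 4.579 < 14, λ₁ < 0.
The n=1 mode grows fastest (−λₙ is largest for n=1) → dominates.
Asymptotic: v ~ c₁ sin(πx/2.5) e^{9.421t} (exponential growth at rate −λ₁ ≈ 9.421).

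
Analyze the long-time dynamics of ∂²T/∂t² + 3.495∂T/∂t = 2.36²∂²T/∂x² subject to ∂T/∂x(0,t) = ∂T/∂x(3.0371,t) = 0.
Long-time behavior: T → constant (steady state). Damping (γ=3.495) dissipates the nonconstant modes; with Neumann BCs the spatial average obeys M''+γM'=0 and tends to a finite limit.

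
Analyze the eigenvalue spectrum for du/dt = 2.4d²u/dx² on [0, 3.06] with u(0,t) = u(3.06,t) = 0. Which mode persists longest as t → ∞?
Eigenvalues: λₙ = 2.4n²π²/3.06².
First three modes:
  n=1: λ₁ = 2.4π²/3.06² ≈ 2.53
  n=2: λ₂ = 9.6π²/3.06² ≈ 10.119 (4× faster decay)
  n=3: λ₃ = 21.6π²/3.06² ≈ 22.767 (9× faster decay)
As t → ∞, higher modes decay exponentially faster. The n=1 mode dominates: u ~ c₁ sin(πx/3.06) e^{-λ₁t}.
Decay rate: λ₁ = 2.4π²/3.06² ≈ 2.53.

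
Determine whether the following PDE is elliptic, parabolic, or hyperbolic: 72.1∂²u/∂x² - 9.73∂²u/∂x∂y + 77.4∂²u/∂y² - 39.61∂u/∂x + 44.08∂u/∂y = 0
Coefficients: A = 72.1, B = -9.73, C = 77.4. B² - 4AC = -22227.4871, which is negative, so the equation is elliptic.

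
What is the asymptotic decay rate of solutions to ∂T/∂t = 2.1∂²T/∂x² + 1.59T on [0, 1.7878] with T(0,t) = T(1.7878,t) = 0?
Eigenvalues: λₙ = 2.1n²π²/1.7878² - 1.59.
First three modes:
  n=1: λ₁ = 2.1π²/1.7878² - 1.59 ≈ 4.895
  n=2: λ₂ = 8.4π²/1.7878² - 1.59 ≈ 24.348
  n=3: λ₃ = 18.9π²/1.7878² - 1.59 ≈ 56.771
Since 2.1π²/1.7878² ≈ 6.485 > 1.59, all λₙ > 0.
The n=1 mode decays slowest → dominates as t → ∞.
Asymptotic: T ~ c₁ sin(πx/1.7878) e^{-λ₁t} with decay rate λ₁ ≈ 4.895.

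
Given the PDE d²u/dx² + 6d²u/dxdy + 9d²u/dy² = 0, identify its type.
The second-order coefficients are A = 1, B = 6, C = 9. Since B² - 4AC = 0 = 0, this is a parabolic PDE.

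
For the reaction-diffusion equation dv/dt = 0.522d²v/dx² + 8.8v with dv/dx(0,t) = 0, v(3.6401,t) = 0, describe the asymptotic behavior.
v grows unboundedly. Reaction dominates diffusion (r=8.8 > κπ²/(4L²)≈0.1); solution grows exponentially.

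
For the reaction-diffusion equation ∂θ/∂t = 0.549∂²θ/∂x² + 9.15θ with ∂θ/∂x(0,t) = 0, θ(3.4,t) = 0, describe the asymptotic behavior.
θ grows unboundedly. Reaction dominates diffusion (r=9.15 > κπ²/(4L²)≈0.12); solution grows exponentially.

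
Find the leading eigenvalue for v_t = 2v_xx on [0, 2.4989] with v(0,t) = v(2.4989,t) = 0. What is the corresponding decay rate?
Eigenvalues: λₙ = 2n²π²/2.4989².
First three modes:
  n=1: λ₁ = 2π²/2.4989² ≈ 3.161
  n=2: λ₂ = 8π²/2.4989² ≈ 12.644 (4× faster decay)
  n=3: λ₃ = 18π²/2.4989² ≈ 28.449 (9× faster decay)
As t → ∞, higher modes decay exponentially faster. The n=1 mode dominates: v ~ c₁ sin(πx/2.4989) e^{-λ₁t}.
Decay rate: λ₁ = 2π²/2.4989² ≈ 3.161.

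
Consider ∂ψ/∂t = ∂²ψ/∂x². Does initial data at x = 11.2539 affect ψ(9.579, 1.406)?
Yes, for any finite x. The heat equation has infinite propagation speed, so all initial data affects all points at any t > 0.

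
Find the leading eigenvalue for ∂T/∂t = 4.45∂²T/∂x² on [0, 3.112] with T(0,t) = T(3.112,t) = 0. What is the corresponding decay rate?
Eigenvalues: λₙ = 4.45n²π²/3.112².
First three modes:
  n=1: λ₁ = 4.45π²/3.112² ≈ 4.535
  n=2: λ₂ = 17.8π²/3.112² ≈ 18.14 (4× faster decay)
  n=3: λ₃ = 40.05π²/3.112² ≈ 40.815 (9× faster decay)
As t → ∞, higher modes decay exponentially faster. The n=1 mode dominates: T ~ c₁ sin(πx/3.112) e^{-λ₁t}.
Decay rate: λ₁ = 4.45π²/3.112² ≈ 4.535.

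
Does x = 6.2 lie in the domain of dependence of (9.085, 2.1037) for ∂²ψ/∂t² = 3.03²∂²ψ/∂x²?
Yes. The domain of dependence is [2.710789, 15.459211], and 6.2 ∈ [2.710789, 15.459211].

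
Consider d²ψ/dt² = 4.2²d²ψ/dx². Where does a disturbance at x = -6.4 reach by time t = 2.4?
Domain of influence: [-16.48, 3.68]. Data at x = -6.4 spreads outward at speed 4.2.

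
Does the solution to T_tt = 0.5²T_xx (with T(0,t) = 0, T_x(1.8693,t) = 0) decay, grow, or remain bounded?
T oscillates (no decay). Energy is conserved; the solution oscillates indefinitely as standing waves.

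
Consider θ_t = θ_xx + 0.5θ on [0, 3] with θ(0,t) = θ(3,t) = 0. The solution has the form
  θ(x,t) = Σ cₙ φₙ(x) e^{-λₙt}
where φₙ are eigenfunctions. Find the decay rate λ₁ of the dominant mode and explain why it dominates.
Eigenvalues: λₙ = n²π²/3² - 0.5.
First three modes:
  n=1: λ₁ = π²/3² - 0.5 ≈ 0.597
  n=2: λ₂ = 4π²/3² - 0.5 ≈ 3.886
  n=3: λ₃ = 9π²/3² - 0.5 ≈ 9.37
Since π²/3² ≈ 1.097 > 0.5, all λₙ > 0.
The n=1 mode decays slowest → dominates as t → ∞.
Asymptotic: θ ~ c₁ sin(πx/3) e^{-λ₁t} with decay rate λ₁ ≈ 0.597.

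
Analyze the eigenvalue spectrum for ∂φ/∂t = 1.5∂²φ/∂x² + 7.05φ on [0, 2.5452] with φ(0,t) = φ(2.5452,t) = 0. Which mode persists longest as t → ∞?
Eigenvalues: λₙ = 1.5n²π²/2.5452² - 7.05.
First three modes:
  n=1: λ₁ = 1.5π²/2.5452² - 7.05 ≈ -4.765
  n=2: λ₂ = 6π²/2.5452² - 7.05 ≈ 2.091
  n=3: λ₃ = 13.5π²/2.5452² - 7.05 ≈ 13.518
Since 1.5π²/2.5452² ≈ 2.285 < 7.05, λ₁ < 0.
The n=1 mode grows fastest (−λₙ is largest for n=1) → dominates.
Asymptotic: φ ~ c₁ sin(πx/2.5452) e^{4.765t} (exponential growth at rate −λ₁ ≈ 4.765).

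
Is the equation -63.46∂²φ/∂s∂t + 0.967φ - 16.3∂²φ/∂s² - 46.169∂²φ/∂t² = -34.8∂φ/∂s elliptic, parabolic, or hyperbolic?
Rewriting in standard form: -16.3∂²φ/∂s² - 63.46∂²φ/∂s∂t - 46.169∂²φ/∂t² + 34.8∂φ/∂s + 0.967φ = 0. Computing B² - 4AC with A = -16.3, B = -63.46, C = -46.169: discriminant = 1016.9528 (positive). Answer: hyperbolic.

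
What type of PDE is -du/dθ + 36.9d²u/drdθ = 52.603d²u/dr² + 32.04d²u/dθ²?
Rewriting in standard form: -52.603d²u/dr² + 36.9d²u/drdθ - 32.04d²u/dθ² - du/dθ = 0. With A = -52.603, B = 36.9, C = -32.04, the discriminant is -5379.99048. This is an elliptic PDE.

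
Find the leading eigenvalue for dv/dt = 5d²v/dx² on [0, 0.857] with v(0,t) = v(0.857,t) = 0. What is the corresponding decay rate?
Eigenvalues: λₙ = 5n²π²/0.857².
First three modes:
  n=1: λ₁ = 5π²/0.857² ≈ 67.191
  n=2: λ₂ = 20π²/0.857² ≈ 268.762 (4× faster decay)
  n=3: λ₃ = 45π²/0.857² ≈ 604.715 (9× faster decay)
As t → ∞, higher modes decay exponentially faster. The n=1 mode dominates: v ~ c₁ sin(πx/0.857) e^{-λ₁t}.
Decay rate: λ₁ = 5π²/0.857² ≈ 67.191.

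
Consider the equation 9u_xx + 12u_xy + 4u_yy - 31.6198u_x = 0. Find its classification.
Parabolic. (A = 9, B = 12, C = 4 gives B² - 4AC = 0.)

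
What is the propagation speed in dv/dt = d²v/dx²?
Infinite. The heat equation is parabolic, not hyperbolic, so disturbances propagate instantly.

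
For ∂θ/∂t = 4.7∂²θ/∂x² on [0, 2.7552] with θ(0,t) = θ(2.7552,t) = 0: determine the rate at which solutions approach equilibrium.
Eigenvalues: λₙ = 4.7n²π²/2.7552².
First three modes:
  n=1: λ₁ = 4.7π²/2.7552² ≈ 6.111
  n=2: λ₂ = 18.8π²/2.7552² ≈ 24.443 (4× faster decay)
  n=3: λ₃ = 42.3π²/2.7552² ≈ 54.996 (9× faster decay)
As t → ∞, higher modes decay exponentially faster. The n=1 mode dominates: θ ~ c₁ sin(πx/2.7552) e^{-λ₁t}.
Decay rate: λ₁ = 4.7π²/2.7552² ≈ 6.111.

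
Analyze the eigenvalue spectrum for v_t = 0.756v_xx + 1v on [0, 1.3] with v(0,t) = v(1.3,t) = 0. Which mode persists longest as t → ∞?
Eigenvalues: λₙ = 0.756n²π²/1.3² - 1.
First three modes:
  n=1: λ₁ = 0.756π²/1.3² - 1 ≈ 3.415
  n=2: λ₂ = 3.024π²/1.3² - 1 ≈ 16.66
  n=3: λ₃ = 6.804π²/1.3² - 1 ≈ 38.735
Since 0.756π²/1.3² ≈ 4.415 > 1, all λₙ > 0.
The n=1 mode decays slowest → dominates as t → ∞.
Asymptotic: v ~ c₁ sin(πx/1.3) e^{-λ₁t} with decay rate λ₁ ≈ 3.415.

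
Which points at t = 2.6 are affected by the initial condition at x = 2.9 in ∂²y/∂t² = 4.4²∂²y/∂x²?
Domain of influence: [-8.54, 14.34]. Data at x = 2.9 spreads outward at speed 4.4.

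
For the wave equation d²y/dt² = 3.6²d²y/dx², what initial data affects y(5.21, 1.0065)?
Domain of dependence: [1.5866, 8.8334]. Signals travel at speed 3.6, so data within |x - 5.21| ≤ 3.6·1.0065 = 3.6234 can reach the point.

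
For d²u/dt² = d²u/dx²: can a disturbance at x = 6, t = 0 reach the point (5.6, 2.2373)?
Yes. The domain of dependence is [3.3627, 7.8373], and 6 ∈ [3.3627, 7.8373].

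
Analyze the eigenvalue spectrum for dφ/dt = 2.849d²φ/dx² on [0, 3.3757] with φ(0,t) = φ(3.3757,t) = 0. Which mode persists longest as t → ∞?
Eigenvalues: λₙ = 2.849n²π²/3.3757².
First three modes:
  n=1: λ₁ = 2.849π²/3.3757² ≈ 2.468
  n=2: λ₂ = 11.396π²/3.3757² ≈ 9.87 (4× faster decay)
  n=3: λ₃ = 25.641π²/3.3757² ≈ 22.208 (9× faster decay)
As t → ∞, higher modes decay exponentially faster. The n=1 mode dominates: φ ~ c₁ sin(πx/3.3757) e^{-λ₁t}.
Decay rate: λ₁ = 2.849π²/3.3757² ≈ 2.468.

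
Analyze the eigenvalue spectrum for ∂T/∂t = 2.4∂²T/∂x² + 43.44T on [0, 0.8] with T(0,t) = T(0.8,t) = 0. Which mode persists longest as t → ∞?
Eigenvalues: λₙ = 2.4n²π²/0.8² - 43.44.
First three modes:
  n=1: λ₁ = 2.4π²/0.8² - 43.44 ≈ -6.429
  n=2: λ₂ = 9.6π²/0.8² - 43.44 ≈ 104.604
  n=3: λ₃ = 21.6π²/0.8² - 43.44 ≈ 289.659
Since 2.4π²/0.8² ≈ 37.011 < 43.44, λ₁ < 0.
The n=1 mode grows fastest (−λₙ is largest for n=1) → dominates.
Asymptotic: T ~ c₁ sin(πx/0.8) e^{6.429t} (exponential growth at rate −λ₁ ≈ 6.429).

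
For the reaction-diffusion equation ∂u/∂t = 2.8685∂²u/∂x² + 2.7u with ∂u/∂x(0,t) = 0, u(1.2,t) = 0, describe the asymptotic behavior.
u → 0. Diffusion dominates reaction (r=2.7 < κπ²/(4L²)≈4.92); solution decays.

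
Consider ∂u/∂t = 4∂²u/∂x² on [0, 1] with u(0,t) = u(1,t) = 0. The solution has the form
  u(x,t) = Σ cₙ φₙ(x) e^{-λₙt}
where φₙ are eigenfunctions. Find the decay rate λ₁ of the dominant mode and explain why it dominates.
Eigenvalues: λₙ = 4n²π².
First three modes:
  n=1: λ₁ = 4π² ≈ 39.478
  n=2: λ₂ = 16π² ≈ 157.914 (4× faster decay)
  n=3: λ₃ = 36π² ≈ 355.306 (9× faster decay)
As t → ∞, higher modes decay exponentially faster. The n=1 mode dominates: u ~ c₁ sin(πx) e^{-λ₁t}.
Decay rate: λ₁ = 4π² ≈ 39.478.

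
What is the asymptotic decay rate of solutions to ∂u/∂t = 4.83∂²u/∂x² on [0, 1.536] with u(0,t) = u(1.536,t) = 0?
Eigenvalues: λₙ = 4.83n²π²/1.536².
First three modes:
  n=1: λ₁ = 4.83π²/1.536² ≈ 20.205
  n=2: λ₂ = 19.32π²/1.536² ≈ 80.821 (4× faster decay)
  n=3: λ₃ = 43.47π²/1.536² ≈ 181.847 (9× faster decay)
As t → ∞, higher modes decay exponentially faster. The n=1 mode dominates: u ~ c₁ sin(πx/1.536) e^{-λ₁t}.
Decay rate: λ₁ = 4.83π²/1.536² ≈ 20.205.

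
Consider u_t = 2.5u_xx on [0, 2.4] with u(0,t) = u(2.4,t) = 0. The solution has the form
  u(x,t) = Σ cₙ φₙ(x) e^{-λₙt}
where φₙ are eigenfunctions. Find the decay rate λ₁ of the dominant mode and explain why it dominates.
Eigenvalues: λₙ = 2.5n²π²/2.4².
First three modes:
  n=1: λ₁ = 2.5π²/2.4² ≈ 4.284
  n=2: λ₂ = 10π²/2.4² ≈ 17.135 (4× faster decay)
  n=3: λ₃ = 22.5π²/2.4² ≈ 38.553 (9× faster decay)
As t → ∞, higher modes decay exponentially faster. The n=1 mode dominates: u ~ c₁ sin(πx/2.4) e^{-λ₁t}.
Decay rate: λ₁ = 2.5π²/2.4² ≈ 4.284.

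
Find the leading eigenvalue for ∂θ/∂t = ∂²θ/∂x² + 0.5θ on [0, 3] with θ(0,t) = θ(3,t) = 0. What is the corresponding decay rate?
Eigenvalues: λₙ = n²π²/3² - 0.5.
First three modes:
  n=1: λ₁ = π²/3² - 0.5 ≈ 0.597
  n=2: λ₂ = 4π²/3² - 0.5 ≈ 3.886
  n=3: λ₃ = 9π²/3² - 0.5 ≈ 9.37
Since π²/3² ≈ 1.097 > 0.5, all λₙ > 0.
The n=1 mode decays slowest → dominates as t → ∞.
Asymptotic: θ ~ c₁ sin(πx/3) e^{-λ₁t} with decay rate λ₁ ≈ 0.597.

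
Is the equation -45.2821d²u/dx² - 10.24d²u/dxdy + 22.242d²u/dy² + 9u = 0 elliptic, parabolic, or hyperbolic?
Computing B² - 4AC with A = -45.2821, B = -10.24, C = 22.242: discriminant = 4133.5154728 (positive). Answer: hyperbolic.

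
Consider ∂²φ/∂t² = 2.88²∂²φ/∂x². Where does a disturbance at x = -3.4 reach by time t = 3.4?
Domain of influence: [-13.192, 6.392]. Data at x = -3.4 spreads outward at speed 2.88.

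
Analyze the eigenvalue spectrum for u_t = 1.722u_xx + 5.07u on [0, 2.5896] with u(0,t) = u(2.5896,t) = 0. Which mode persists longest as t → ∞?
Eigenvalues: λₙ = 1.722n²π²/2.5896² - 5.07.
First three modes:
  n=1: λ₁ = 1.722π²/2.5896² - 5.07 ≈ -2.536
  n=2: λ₂ = 6.888π²/2.5896² - 5.07 ≈ 5.067
  n=3: λ₃ = 15.498π²/2.5896² - 5.07 ≈ 17.739
Since 1.722π²/2.5896² ≈ 2.534 < 5.07, λ₁ < 0.
The n=1 mode grows fastest (−λₙ is largest for n=1) → dominates.
Asymptotic: u ~ c₁ sin(πx/2.5896) e^{2.536t} (exponential growth at rate −λ₁ ≈ 2.536).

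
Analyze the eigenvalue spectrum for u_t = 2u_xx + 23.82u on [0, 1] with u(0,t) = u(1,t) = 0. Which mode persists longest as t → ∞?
Eigenvalues: λₙ = 2n²π²/1² - 23.82.
First three modes:
  n=1: λ₁ = 2π² - 23.82 ≈ -4.081
  n=2: λ₂ = 8π² - 23.82 ≈ 55.137
  n=3: λ₃ = 18π² - 23.82 ≈ 153.833
Since 2π² ≈ 19.739 < 23.82, λ₁ < 0.
The n=1 mode grows fastest (−λₙ is largest for n=1) → dominates.
Asymptotic: u ~ c₁ sin(πx/1) e^{4.081t} (exponential growth at rate −λ₁ ≈ 4.081).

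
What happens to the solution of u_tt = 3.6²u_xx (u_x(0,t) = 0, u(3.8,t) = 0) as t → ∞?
u oscillates (no decay). Energy is conserved; the solution oscillates indefinitely as standing waves.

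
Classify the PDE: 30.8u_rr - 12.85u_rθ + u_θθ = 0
A = 30.8, B = -12.85, C = 1. Discriminant B² - 4AC = 41.9225. Since 41.9225 > 0, hyperbolic.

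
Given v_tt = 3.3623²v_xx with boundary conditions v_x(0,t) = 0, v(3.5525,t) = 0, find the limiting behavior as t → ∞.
v oscillates (no decay). Energy is conserved; the solution oscillates indefinitely as standing waves.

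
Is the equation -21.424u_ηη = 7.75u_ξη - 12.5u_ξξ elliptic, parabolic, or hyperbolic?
Rewriting in standard form: 12.5u_ξξ - 7.75u_ξη - 21.424u_ηη = 0. Computing B² - 4AC with A = 12.5, B = -7.75, C = -21.424: discriminant = 1131.2625 (positive). Answer: hyperbolic.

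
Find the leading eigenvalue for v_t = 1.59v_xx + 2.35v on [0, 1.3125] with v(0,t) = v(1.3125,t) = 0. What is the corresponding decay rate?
Eigenvalues: λₙ = 1.59n²π²/1.3125² - 2.35.
First three modes:
  n=1: λ₁ = 1.59π²/1.3125² - 2.35 ≈ 6.76
  n=2: λ₂ = 6.36π²/1.3125² - 2.35 ≈ 34.088
  n=3: λ₃ = 14.31π²/1.3125² - 2.35 ≈ 79.636
Since 1.59π²/1.3125² ≈ 9.11 > 2.35, all λₙ > 0.
The n=1 mode decays slowest → dominates as t → ∞.
Asymptotic: v ~ c₁ sin(πx/1.3125) e^{-λ₁t} with decay rate λ₁ ≈ 6.76.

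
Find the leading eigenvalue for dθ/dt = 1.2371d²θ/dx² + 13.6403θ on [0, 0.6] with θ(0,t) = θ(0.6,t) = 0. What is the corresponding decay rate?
Eigenvalues: λₙ = 1.2371n²π²/0.6² - 13.6403.
First three modes:
  n=1: λ₁ = 1.2371π²/0.6² - 13.6403 ≈ 20.275
  n=2: λ₂ = 4.9484π²/0.6² - 13.6403 ≈ 122.023
  n=3: λ₃ = 11.1339π²/0.6² - 13.6403 ≈ 291.602
Since 1.2371π²/0.6² ≈ 33.916 > 13.6403, all λₙ > 0.
The n=1 mode decays slowest → dominates as t → ∞.
Asymptotic: θ ~ c₁ sin(πx/0.6) e^{-λ₁t} with decay rate λ₁ ≈ 20.275.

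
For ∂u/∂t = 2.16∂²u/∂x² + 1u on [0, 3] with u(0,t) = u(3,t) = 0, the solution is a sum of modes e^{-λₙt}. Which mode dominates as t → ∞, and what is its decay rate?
Eigenvalues: λₙ = 2.16n²π²/3² - 1.
First three modes:
  n=1: λ₁ = 2.16π²/3² - 1 ≈ 1.369
  n=2: λ₂ = 8.64π²/3² - 1 ≈ 8.475
  n=3: λ₃ = 19.44π²/3² - 1 ≈ 20.318
Since 2.16π²/3² ≈ 2.369 > 1, all λₙ > 0.
The n=1 mode decays slowest → dominates as t → ∞.
Asymptotic: u ~ c₁ sin(πx/3) e^{-λ₁t} with decay rate λ₁ ≈ 1.369.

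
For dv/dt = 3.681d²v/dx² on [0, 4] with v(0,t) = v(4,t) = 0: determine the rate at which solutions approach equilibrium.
Eigenvalues: λₙ = 3.681n²π²/4².
First three modes:
  n=1: λ₁ = 3.681π²/4² ≈ 2.271
  n=2: λ₂ = 14.724π²/4² ≈ 9.083 (4× faster decay)
  n=3: λ₃ = 33.129π²/4² ≈ 20.436 (9× faster decay)
As t → ∞, higher modes decay exponentially faster. The n=1 mode dominates: v ~ c₁ sin(πx/4) e^{-λ₁t}.
Decay rate: λ₁ = 3.681π²/4² ≈ 2.271.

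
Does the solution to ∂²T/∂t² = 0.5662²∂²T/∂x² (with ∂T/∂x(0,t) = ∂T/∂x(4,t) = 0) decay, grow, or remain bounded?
T oscillates about a mean that drifts linearly in t (generically unbounded; no decay). There is no damping, so the nonconstant modes persist as standing waves (energy conserved, no decay). But with Neumann conditions at both ends the constant mode has eigenvalue 0: the spatial mean M(t) of T satisfies M'' = 0, so M(t) = M(0) + M'(0)·t. Unless the initial velocity has zero mean (∫T_t(x,0)dx = 0), the solution grows linearly in t (unbounded, though not exponentially); if it does have zero mean, the solution stays bounded and simply oscillates.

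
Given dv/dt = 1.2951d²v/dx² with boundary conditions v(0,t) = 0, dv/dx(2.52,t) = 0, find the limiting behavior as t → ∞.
v → 0. Heat escapes through the Dirichlet boundary.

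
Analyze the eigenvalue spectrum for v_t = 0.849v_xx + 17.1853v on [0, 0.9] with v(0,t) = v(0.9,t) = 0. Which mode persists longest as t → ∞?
Eigenvalues: λₙ = 0.849n²π²/0.9² - 17.1853.
First three modes:
  n=1: λ₁ = 0.849π²/0.9² - 17.1853 ≈ -6.84
  n=2: λ₂ = 3.396π²/0.9² - 17.1853 ≈ 24.194
  n=3: λ₃ = 7.641π²/0.9² - 17.1853 ≈ 75.918
Since 0.849π²/0.9² ≈ 10.345 < 17.1853, λ₁ < 0.
The n=1 mode grows fastest (−λₙ is largest for n=1) → dominates.
Asymptotic: v ~ c₁ sin(πx/0.9) e^{6.84t} (exponential growth at rate −λ₁ ≈ 6.84).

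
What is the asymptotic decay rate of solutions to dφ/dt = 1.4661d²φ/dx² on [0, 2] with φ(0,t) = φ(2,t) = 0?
Eigenvalues: λₙ = 1.4661n²π²/2².
First three modes:
  n=1: λ₁ = 1.4661π²/2² ≈ 3.617
  n=2: λ₂ = 5.8644π²/2² ≈ 14.47 (4× faster decay)
  n=3: λ₃ = 13.1949π²/2² ≈ 32.557 (9× faster decay)
As t → ∞, higher modes decay exponentially faster. The n=1 mode dominates: φ ~ c₁ sin(πx/2) e^{-λ₁t}.
Decay rate: λ₁ = 1.4661π²/2² ≈ 3.617.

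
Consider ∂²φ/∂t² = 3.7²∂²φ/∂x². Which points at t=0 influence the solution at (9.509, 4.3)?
Domain of dependence: [-6.401, 25.419]. Signals travel at speed 3.7, so data within |x - 9.509| ≤ 3.7·4.3 = 15.91 can reach the point.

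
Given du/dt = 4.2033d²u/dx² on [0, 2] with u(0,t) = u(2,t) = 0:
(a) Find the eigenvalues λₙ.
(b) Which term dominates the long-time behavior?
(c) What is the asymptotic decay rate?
Eigenvalues: λₙ = 4.2033n²π²/2².
First three modes:
  n=1: λ₁ = 4.2033π²/2² ≈ 10.371
  n=2: λ₂ = 16.8132π²/2² ≈ 41.485 (4× faster decay)
  n=3: λ₃ = 37.8297π²/2² ≈ 93.341 (9× faster decay)
As t → ∞, higher modes decay exponentially faster. The n=1 mode dominates: u ~ c₁ sin(πx/2) e^{-λ₁t}.
Decay rate: λ₁ = 4.2033π²/2² ≈ 10.371.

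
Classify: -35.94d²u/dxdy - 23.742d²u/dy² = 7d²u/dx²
Rewriting in standard form: -7d²u/dx² - 35.94d²u/dxdy - 23.742d²u/dy² = 0. Hyperbolic (discriminant = 626.9076).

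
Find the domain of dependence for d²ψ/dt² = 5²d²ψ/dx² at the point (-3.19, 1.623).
Domain of dependence: [-11.305, 4.925]. Signals travel at speed 5, so data within |x - -3.19| ≤ 5·1.623 = 8.115 can reach the point.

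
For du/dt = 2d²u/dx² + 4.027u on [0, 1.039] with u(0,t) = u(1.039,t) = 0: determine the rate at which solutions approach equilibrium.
Eigenvalues: λₙ = 2n²π²/1.039² - 4.027.
First three modes:
  n=1: λ₁ = 2π²/1.039² - 4.027 ≈ 14.258
  n=2: λ₂ = 8π²/1.039² - 4.027 ≈ 69.114
  n=3: λ₃ = 18π²/1.039² - 4.027 ≈ 160.539
Since 2π²/1.039² ≈ 18.285 > 4.027, all λₙ > 0.
The n=1 mode decays slowest → dominates as t → ∞.
Asymptotic: u ~ c₁ sin(πx/1.039) e^{-λ₁t} with decay rate λ₁ ≈ 14.258.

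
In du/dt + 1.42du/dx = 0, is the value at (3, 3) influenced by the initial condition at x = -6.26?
No. Only data at x = -1.26 affects (3, 3). Advection has one-way propagation along characteristics.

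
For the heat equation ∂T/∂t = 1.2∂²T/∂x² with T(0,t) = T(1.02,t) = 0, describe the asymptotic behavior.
T → 0. Heat diffuses out through both boundaries.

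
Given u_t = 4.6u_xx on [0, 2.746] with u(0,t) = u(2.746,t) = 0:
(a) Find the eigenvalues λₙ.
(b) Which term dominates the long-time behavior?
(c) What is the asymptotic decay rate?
Eigenvalues: λₙ = 4.6n²π²/2.746².
First three modes:
  n=1: λ₁ = 4.6π²/2.746² ≈ 6.021
  n=2: λ₂ = 18.4π²/2.746² ≈ 24.083 (4× faster decay)
  n=3: λ₃ = 41.4π²/2.746² ≈ 54.187 (9× faster decay)
As t → ∞, higher modes decay exponentially faster. The n=1 mode dominates: u ~ c₁ sin(πx/2.746) e^{-λ₁t}.
Decay rate: λ₁ = 4.6π²/2.746² ≈ 6.021.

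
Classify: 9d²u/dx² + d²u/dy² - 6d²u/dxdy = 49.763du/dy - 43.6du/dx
Rewriting in standard form: 9d²u/dx² - 6d²u/dxdy + d²u/dy² + 43.6du/dx - 49.763du/dy = 0. Parabolic (discriminant = 0).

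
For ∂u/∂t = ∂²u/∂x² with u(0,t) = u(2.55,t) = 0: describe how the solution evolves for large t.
u → 0. Heat diffuses out through both boundaries.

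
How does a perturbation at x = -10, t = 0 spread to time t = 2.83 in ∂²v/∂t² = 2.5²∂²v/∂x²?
Domain of influence: [-17.075, -2.925]. Data at x = -10 spreads outward at speed 2.5.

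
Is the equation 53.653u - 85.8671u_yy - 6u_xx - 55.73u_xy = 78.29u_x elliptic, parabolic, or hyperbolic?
Rewriting in standard form: -6u_xx - 55.73u_xy - 85.8671u_yy - 78.29u_x + 53.653u = 0. Computing B² - 4AC with A = -6, B = -55.73, C = -85.8671: discriminant = 1045.0225 (positive). Answer: hyperbolic.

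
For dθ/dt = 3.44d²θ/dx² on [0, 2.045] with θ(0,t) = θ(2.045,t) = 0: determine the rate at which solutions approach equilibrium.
Eigenvalues: λₙ = 3.44n²π²/2.045².
First three modes:
  n=1: λ₁ = 3.44π²/2.045² ≈ 8.118
  n=2: λ₂ = 13.76π²/2.045² ≈ 32.474 (4× faster decay)
  n=3: λ₃ = 30.96π²/2.045² ≈ 73.066 (9× faster decay)
As t → ∞, higher modes decay exponentially faster. The n=1 mode dominates: θ ~ c₁ sin(πx/2.045) e^{-λ₁t}.
Decay rate: λ₁ = 3.44π²/2.045² ≈ 8.118.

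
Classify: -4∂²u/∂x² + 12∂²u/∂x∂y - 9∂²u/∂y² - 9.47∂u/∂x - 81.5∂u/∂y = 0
Parabolic (discriminant = 0).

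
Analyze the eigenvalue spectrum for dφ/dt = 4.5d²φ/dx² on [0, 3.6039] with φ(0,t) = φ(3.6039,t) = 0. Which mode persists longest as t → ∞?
Eigenvalues: λₙ = 4.5n²π²/3.6039².
First three modes:
  n=1: λ₁ = 4.5π²/3.6039² ≈ 3.42
  n=2: λ₂ = 18π²/3.6039² ≈ 13.678 (4× faster decay)
  n=3: λ₃ = 40.5π²/3.6039² ≈ 30.776 (9× faster decay)
As t → ∞, higher modes decay exponentially faster. The n=1 mode dominates: φ ~ c₁ sin(πx/3.6039) e^{-λ₁t}.
Decay rate: λ₁ = 4.5π²/3.6039² ≈ 3.42.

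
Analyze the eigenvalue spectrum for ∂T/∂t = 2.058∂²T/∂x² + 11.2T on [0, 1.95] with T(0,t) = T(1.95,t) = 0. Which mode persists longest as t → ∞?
Eigenvalues: λₙ = 2.058n²π²/1.95² - 11.2.
First three modes:
  n=1: λ₁ = 2.058π²/1.95² - 11.2 ≈ -5.858
  n=2: λ₂ = 8.232π²/1.95² - 11.2 ≈ 10.167
  n=3: λ₃ = 18.522π²/1.95² - 11.2 ≈ 36.875
Since 2.058π²/1.95² ≈ 5.342 < 11.2, λ₁ < 0.
The n=1 mode grows fastest (−λₙ is largest for n=1) → dominates.
Asymptotic: T ~ c₁ sin(πx/1.95) e^{5.858t} (exponential growth at rate −λ₁ ≈ 5.858).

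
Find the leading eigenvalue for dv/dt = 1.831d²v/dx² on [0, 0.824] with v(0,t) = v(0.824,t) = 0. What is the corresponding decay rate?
Eigenvalues: λₙ = 1.831n²π²/0.824².
First three modes:
  n=1: λ₁ = 1.831π²/0.824² ≈ 26.615
  n=2: λ₂ = 7.324π²/0.824² ≈ 106.462 (4× faster decay)
  n=3: λ₃ = 16.479π²/0.824² ≈ 239.539 (9× faster decay)
As t → ∞, higher modes decay exponentially faster. The n=1 mode dominates: v ~ c₁ sin(πx/0.824) e^{-λ₁t}.
Decay rate: λ₁ = 1.831π²/0.824² ≈ 26.615.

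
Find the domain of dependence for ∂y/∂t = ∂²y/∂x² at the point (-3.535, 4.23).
The entire real line. The heat equation has infinite propagation speed: any initial disturbance instantly affects all points (though exponentially small far away).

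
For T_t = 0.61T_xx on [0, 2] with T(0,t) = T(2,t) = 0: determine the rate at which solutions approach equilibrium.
Eigenvalues: λₙ = 0.61n²π²/2².
First three modes:
  n=1: λ₁ = 0.61π²/2² ≈ 1.505
  n=2: λ₂ = 2.44π²/2² ≈ 6.02 (4× faster decay)
  n=3: λ₃ = 5.49π²/2² ≈ 13.546 (9× faster decay)
As t → ∞, higher modes decay exponentially faster. The n=1 mode dominates: T ~ c₁ sin(πx/2) e^{-λ₁t}.
Decay rate: λ₁ = 0.61π²/2² ≈ 1.505.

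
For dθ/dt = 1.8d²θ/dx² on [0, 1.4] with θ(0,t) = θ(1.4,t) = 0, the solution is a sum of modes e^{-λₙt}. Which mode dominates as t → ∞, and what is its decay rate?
Eigenvalues: λₙ = 1.8n²π²/1.4².
First three modes:
  n=1: λ₁ = 1.8π²/1.4² ≈ 9.064
  n=2: λ₂ = 7.2π²/1.4² ≈ 36.256 (4× faster decay)
  n=3: λ₃ = 16.2π²/1.4² ≈ 81.575 (9× faster decay)
As t → ∞, higher modes decay exponentially faster. The n=1 mode dominates: θ ~ c₁ sin(πx/1.4) e^{-λ₁t}.
Decay rate: λ₁ = 1.8π²/1.4² ≈ 9.064.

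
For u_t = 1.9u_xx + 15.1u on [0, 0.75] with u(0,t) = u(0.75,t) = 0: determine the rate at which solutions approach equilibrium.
Eigenvalues: λₙ = 1.9n²π²/0.75² - 15.1.
First three modes:
  n=1: λ₁ = 1.9π²/0.75² - 15.1 ≈ 18.237
  n=2: λ₂ = 7.6π²/0.75² - 15.1 ≈ 118.249
  n=3: λ₃ = 17.1π²/0.75² - 15.1 ≈ 284.936
Since 1.9π²/0.75² ≈ 33.337 > 15.1, all λₙ > 0.
The n=1 mode decays slowest → dominates as t → ∞.
Asymptotic: u ~ c₁ sin(πx/0.75) e^{-λ₁t} with decay rate λ₁ ≈ 18.237.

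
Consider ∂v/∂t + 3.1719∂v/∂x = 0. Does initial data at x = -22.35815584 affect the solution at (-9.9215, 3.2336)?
No. Only data at x = -20.17815584 affects (-9.9215, 3.2336). Advection has one-way propagation along characteristics.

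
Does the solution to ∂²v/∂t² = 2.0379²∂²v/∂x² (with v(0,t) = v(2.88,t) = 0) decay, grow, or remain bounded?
v oscillates (no decay). Energy is conserved; the solution oscillates indefinitely as standing waves.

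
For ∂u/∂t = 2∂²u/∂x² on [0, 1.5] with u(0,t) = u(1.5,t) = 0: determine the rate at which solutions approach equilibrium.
Eigenvalues: λₙ = 2n²π²/1.5².
First three modes:
  n=1: λ₁ = 2π²/1.5² ≈ 8.773
  n=2: λ₂ = 8π²/1.5² ≈ 35.092 (4× faster decay)
  n=3: λ₃ = 18π²/1.5² ≈ 78.957 (9× faster decay)
As t → ∞, higher modes decay exponentially faster. The n=1 mode dominates: u ~ c₁ sin(πx/1.5) e^{-λ₁t}.
Decay rate: λ₁ = 2π²/1.5² ≈ 8.773.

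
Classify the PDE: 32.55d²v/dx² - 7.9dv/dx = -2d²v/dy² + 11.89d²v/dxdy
Rewriting in standard form: 32.55d²v/dx² - 11.89d²v/dxdy + 2d²v/dy² - 7.9dv/dx = 0. A = 32.55, B = -11.89, C = 2. Discriminant B² - 4AC = -119.0279. Since -119.0279 < 0, elliptic.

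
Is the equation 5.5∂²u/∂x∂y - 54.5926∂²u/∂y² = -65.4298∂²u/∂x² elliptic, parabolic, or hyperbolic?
Rewriting in standard form: 65.4298∂²u/∂x² + 5.5∂²u/∂x∂y - 54.5926∂²u/∂y² = 0. Computing B² - 4AC with A = 65.4298, B = 5.5, C = -54.5926: discriminant = 14318.18159792 (positive). Answer: hyperbolic.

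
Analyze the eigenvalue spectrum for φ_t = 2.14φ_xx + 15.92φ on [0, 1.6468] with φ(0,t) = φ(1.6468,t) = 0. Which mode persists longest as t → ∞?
Eigenvalues: λₙ = 2.14n²π²/1.6468² - 15.92.
First three modes:
  n=1: λ₁ = 2.14π²/1.6468² - 15.92 ≈ -8.132
  n=2: λ₂ = 8.56π²/1.6468² - 15.92 ≈ 15.232
  n=3: λ₃ = 19.26π²/1.6468² - 15.92 ≈ 54.173
Since 2.14π²/1.6468² ≈ 7.788 < 15.92, λ₁ < 0.
The n=1 mode grows fastest (−λₙ is largest for n=1) → dominates.
Asymptotic: φ ~ c₁ sin(πx/1.6468) e^{8.132t} (exponential growth at rate −λ₁ ≈ 8.132).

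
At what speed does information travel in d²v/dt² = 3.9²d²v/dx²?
Speed = 3.9. Information travels along characteristics x = x₀ ± 3.9t.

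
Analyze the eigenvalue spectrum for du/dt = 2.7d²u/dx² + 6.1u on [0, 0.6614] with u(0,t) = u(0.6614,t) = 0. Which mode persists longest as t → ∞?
Eigenvalues: λₙ = 2.7n²π²/0.6614² - 6.1.
First three modes:
  n=1: λ₁ = 2.7π²/0.6614² - 6.1 ≈ 54.817
  n=2: λ₂ = 10.8π²/0.6614² - 6.1 ≈ 237.566
  n=3: λ₃ = 24.3π²/0.6614² - 6.1 ≈ 542.149
Since 2.7π²/0.6614² ≈ 60.917 > 6.1, all λₙ > 0.
The n=1 mode decays slowest → dominates as t → ∞.
Asymptotic: u ~ c₁ sin(πx/0.6614) e^{-λ₁t} with decay rate λ₁ ≈ 54.817.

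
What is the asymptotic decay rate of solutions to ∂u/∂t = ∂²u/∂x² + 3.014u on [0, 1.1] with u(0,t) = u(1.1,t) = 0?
Eigenvalues: λₙ = n²π²/1.1² - 3.014.
First three modes:
  n=1: λ₁ = π²/1.1² - 3.014 ≈ 5.143
  n=2: λ₂ = 4π²/1.1² - 3.014 ≈ 29.613
  n=3: λ₃ = 9π²/1.1² - 3.014 ≈ 70.396
Since π²/1.1² ≈ 8.157 > 3.014, all λₙ > 0.
The n=1 mode decays slowest → dominates as t → ∞.
Asymptotic: u ~ c₁ sin(πx/1.1) e^{-λ₁t} with decay rate λ₁ ≈ 5.143.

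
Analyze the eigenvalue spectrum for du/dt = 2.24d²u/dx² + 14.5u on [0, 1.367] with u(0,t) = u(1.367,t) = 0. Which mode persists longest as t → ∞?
Eigenvalues: λₙ = 2.24n²π²/1.367² - 14.5.
First three modes:
  n=1: λ₁ = 2.24π²/1.367² - 14.5 ≈ -2.669
  n=2: λ₂ = 8.96π²/1.367² - 14.5 ≈ 32.823
  n=3: λ₃ = 20.16π²/1.367² - 14.5 ≈ 91.976
Since 2.24π²/1.367² ≈ 11.831 < 14.5, λ₁ < 0.
The n=1 mode grows fastest (−λₙ is largest for n=1) → dominates.
Asymptotic: u ~ c₁ sin(πx/1.367) e^{2.669t} (exponential growth at rate −λ₁ ≈ 2.669).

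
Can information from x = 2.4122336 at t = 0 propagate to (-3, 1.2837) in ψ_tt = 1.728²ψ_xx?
No. The domain of dependence is [-5.2182336, -0.7817664], and 2.4122336 is outside this interval.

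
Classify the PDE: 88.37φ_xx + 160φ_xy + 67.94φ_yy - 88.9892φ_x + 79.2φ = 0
A = 88.37, B = 160, C = 67.94. Discriminant B² - 4AC = 1584.5688. Since 1584.5688 > 0, hyperbolic.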